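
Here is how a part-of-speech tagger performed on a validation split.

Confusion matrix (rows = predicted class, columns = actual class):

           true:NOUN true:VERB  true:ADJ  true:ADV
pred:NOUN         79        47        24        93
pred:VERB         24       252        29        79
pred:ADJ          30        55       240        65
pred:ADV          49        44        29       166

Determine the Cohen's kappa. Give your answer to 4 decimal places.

0.4137

Observed agreement pₒ = trace/N = 737/1305 = 0.56475
Expected agreement pₑ = Σ (rowᵢ·colᵢ)/N² = (182·243 + 398·384 + 322·390 + 403·288)/1305² = 0.25760
κ = (pₒ − pₑ)/(1 − pₑ) = (0.56475 − 0.25760)/(1 − 0.25760) = 0.4137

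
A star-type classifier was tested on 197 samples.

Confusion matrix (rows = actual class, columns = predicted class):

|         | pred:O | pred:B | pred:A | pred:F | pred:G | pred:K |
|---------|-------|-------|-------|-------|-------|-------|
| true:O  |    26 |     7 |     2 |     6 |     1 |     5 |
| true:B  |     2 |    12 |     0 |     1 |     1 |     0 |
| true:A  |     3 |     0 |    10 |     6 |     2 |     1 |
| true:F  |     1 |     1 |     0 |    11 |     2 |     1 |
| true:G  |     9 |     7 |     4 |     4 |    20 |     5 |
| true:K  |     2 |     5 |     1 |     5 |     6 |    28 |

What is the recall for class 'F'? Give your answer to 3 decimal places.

0.688

One-vs-rest for 'F': TP = diagonal; FP = other classes predicted 'F'; FN = 'F' predicted as other.
recall = TP/(TP+FN).
F: TP=11, FN=1+1+0+2+1=5 → 11/16 = 0.6875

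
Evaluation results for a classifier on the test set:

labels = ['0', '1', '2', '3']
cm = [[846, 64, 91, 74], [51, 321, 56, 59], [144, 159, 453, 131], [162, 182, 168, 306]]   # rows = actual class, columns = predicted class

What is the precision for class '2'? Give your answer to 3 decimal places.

0.590

precision = TP/(TP+FP).
2: TP=453, FP=91+56+168=315 → 453/768 = 0.5898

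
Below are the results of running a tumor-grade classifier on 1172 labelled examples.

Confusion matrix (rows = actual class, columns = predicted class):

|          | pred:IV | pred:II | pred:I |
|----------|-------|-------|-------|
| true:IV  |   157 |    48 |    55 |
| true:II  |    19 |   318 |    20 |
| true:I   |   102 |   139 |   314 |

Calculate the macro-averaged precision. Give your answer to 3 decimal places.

Per-class precision (TP/(TP+FP)):
  IV: TP=157, FP=19+102=121 → 157/278 = 0.5647
  II: TP=318, FP=48+139=187 → 318/505 = 0.6297
  I: TP=314, FP=55+20=75 → 314/389 = 0.8072
Macro-precision = mean = (0.5647 + 0.6297 + 0.8072) / 3 = 0.667

0.667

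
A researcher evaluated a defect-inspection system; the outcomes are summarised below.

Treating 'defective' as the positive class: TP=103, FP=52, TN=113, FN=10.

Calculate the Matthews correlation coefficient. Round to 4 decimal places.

0.5897

MCC = (TP·TN − FP·FN) / √((TP+FP)(TP+FN)(TN+FP)(TN+FN))
Numerator = 103·113 − 52·10 = 11119
Denominator = √(155·113·165·123) = √355466925 = 18853.8305
MCC = 11119 / 18853.8305 = 0.5897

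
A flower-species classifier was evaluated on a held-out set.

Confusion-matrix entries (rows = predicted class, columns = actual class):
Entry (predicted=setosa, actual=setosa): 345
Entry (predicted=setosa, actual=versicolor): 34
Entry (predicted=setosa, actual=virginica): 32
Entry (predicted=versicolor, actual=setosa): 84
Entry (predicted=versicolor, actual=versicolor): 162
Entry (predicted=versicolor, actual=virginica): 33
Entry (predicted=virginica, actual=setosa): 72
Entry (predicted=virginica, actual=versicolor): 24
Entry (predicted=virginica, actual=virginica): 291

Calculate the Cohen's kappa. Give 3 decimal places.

0.602

Observed agreement pₒ = trace/N = 798/1077 = 0.7409
Expected agreement pₑ = Σ (rowᵢ·colᵢ)/N² = (501·411 + 220·279 + 356·387)/1077² = 0.3492
κ = (pₒ − pₑ)/(1 − pₑ) = (0.7409 − 0.3492)/(1 − 0.3492) = 0.602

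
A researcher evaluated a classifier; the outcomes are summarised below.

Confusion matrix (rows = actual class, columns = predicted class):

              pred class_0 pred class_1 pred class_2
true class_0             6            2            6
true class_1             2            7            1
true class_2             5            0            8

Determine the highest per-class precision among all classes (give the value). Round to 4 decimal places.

0.7778

Per-class precision (TP/(TP+FP)):
  class_0: TP=6, FP=2+5=7 → 6/13 = 0.46154
  class_1: TP=7, FP=2+0=2 → 7/9 = 0.77778
  class_2: TP=8, FP=6+1=7 → 8/15 = 0.53333
Highest is class 'class_1' with precision = 0.7778.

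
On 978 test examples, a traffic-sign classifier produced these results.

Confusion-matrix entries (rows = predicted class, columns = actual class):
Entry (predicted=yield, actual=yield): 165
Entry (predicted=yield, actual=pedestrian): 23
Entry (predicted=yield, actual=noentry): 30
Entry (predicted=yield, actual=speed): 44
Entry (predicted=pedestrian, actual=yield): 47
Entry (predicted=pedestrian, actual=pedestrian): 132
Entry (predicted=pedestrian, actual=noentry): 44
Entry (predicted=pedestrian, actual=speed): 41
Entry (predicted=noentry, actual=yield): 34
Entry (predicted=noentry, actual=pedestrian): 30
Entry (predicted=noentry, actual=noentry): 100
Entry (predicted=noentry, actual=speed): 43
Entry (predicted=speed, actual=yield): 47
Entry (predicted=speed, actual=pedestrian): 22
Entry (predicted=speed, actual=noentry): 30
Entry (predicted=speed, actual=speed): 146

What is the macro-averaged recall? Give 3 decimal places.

0.556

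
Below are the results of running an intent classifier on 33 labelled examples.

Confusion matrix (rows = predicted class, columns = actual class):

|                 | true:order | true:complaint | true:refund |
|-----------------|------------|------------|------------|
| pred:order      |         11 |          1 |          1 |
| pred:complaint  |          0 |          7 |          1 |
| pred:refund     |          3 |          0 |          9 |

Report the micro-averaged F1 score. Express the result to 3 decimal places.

Micro-averaging pools counts across classes: ΣTP=27, ΣFP=6, ΣFN=6.
Micro-F1 score = 2·TP/(2·TP+FP+FN) on pooled counts = 0.818 (equals overall accuracy in single-label multiclass).

0.818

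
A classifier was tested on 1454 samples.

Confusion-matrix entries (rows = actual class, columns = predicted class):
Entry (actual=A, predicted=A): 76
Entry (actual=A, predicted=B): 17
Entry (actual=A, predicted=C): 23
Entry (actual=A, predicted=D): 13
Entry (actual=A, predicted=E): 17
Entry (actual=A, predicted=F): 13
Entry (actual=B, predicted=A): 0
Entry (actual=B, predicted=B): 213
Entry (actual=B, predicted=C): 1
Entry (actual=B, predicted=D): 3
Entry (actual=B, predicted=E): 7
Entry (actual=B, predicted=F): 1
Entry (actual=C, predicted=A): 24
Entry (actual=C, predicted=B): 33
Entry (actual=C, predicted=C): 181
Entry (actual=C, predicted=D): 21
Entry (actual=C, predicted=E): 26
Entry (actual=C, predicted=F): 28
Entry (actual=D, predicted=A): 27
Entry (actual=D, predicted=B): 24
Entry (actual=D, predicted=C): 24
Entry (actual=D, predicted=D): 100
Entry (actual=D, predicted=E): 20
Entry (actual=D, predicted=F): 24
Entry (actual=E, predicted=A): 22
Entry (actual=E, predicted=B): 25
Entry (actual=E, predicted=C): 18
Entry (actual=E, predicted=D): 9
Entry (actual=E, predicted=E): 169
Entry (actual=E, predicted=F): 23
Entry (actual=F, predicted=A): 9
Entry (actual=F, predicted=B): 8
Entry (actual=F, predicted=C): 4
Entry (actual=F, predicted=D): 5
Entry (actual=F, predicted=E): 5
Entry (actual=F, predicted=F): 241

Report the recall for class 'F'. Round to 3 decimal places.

One-vs-rest for 'F': TP = diagonal; FP = other classes predicted 'F'; FN = 'F' predicted as other.
recall = TP/(TP+FN).
F: TP=241, FN=9+8+4+5+5=31 → 241/272 = 0.8860

0.886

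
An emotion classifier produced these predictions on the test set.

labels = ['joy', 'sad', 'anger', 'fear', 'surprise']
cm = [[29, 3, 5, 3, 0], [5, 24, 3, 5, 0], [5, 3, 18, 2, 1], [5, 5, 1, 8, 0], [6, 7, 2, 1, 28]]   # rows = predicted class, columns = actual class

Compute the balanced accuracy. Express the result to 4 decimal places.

0.6317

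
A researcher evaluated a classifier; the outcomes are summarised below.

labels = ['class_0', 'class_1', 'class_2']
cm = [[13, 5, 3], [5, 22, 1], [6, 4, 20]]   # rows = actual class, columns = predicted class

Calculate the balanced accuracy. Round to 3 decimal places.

0.690

Balanced accuracy = mean of per-class recall.
  class_0: recall = 13/21 = 0.6190
  class_1: recall = 22/28 = 0.7857
  class_2: recall = 20/30 = 0.6667
Mean = (0.6190 + 0.7857 + 0.6667) / 3 = 0.690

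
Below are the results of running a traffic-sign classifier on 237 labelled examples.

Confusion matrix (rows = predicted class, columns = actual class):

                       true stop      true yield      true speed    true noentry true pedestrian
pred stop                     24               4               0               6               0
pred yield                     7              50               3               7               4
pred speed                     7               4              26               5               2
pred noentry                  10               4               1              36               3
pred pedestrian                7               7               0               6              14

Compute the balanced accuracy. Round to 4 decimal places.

Balanced accuracy = mean of per-class recall.
  stop: recall = 24/55 = 0.43636
  yield: recall = 50/69 = 0.72464
  speed: recall = 26/30 = 0.86667
  noentry: recall = 36/60 = 0.60000
  pedestrian: recall = 14/23 = 0.60870
Mean = (0.43636 + 0.72464 + 0.86667 + 0.60000 + 0.60870) / 5 = 0.6473

0.6473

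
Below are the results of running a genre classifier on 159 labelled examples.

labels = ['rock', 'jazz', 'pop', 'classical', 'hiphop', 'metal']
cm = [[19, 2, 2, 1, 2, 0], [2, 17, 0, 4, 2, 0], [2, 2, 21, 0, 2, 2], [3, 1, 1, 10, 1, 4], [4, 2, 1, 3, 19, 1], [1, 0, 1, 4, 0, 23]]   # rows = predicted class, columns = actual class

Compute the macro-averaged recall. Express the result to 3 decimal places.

0.680

Per-class recall (TP/(TP+FN)):
  rock: TP=19, FN=2+2+3+4+1=12 → 19/31 = 0.6129
  jazz: TP=17, FN=2+2+1+2+0=7 → 17/24 = 0.7083
  pop: TP=21, FN=2+0+1+1+1=5 → 21/26 = 0.8077
  classical: TP=10, FN=1+4+0+3+4=12 → 10/22 = 0.4545
  hiphop: TP=19, FN=2+2+2+1+0=7 → 19/26 = 0.7308
  metal: TP=23, FN=0+0+2+4+1=7 → 23/30 = 0.7667
Macro-recall = mean = (0.6129 + 0.7083 + 0.8077 + 0.4545 + 0.7308 + 0.7667) / 6 = 0.680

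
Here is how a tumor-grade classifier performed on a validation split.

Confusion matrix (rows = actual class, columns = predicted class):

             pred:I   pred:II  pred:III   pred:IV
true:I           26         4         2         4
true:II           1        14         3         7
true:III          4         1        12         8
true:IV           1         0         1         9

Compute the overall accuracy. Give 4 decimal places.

0.6289

Accuracy = trace / total = (26+14+12+9=61) / 97 = 61/97 = 0.6289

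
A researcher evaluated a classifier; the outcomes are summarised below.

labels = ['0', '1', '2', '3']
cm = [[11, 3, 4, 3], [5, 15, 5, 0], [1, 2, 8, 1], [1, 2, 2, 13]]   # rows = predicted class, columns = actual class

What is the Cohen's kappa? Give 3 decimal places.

Observed agreement pₒ = trace/N = 47/76 = 0.6184
Expected agreement pₑ = Σ (rowᵢ·colᵢ)/N² = (18·21 + 22·25 + 19·12 + 17·18)/76² = 0.2531
κ = (pₒ − pₑ)/(1 − pₑ) = (0.6184 − 0.2531)/(1 − 0.2531) = 0.489

0.489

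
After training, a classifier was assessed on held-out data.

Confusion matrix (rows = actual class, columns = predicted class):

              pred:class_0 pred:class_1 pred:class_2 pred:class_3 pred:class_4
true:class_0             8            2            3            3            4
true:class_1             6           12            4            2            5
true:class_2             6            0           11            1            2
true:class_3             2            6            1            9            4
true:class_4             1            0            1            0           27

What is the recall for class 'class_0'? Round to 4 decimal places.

One-vs-rest for 'class_0': TP = diagonal; FP = other classes predicted 'class_0'; FN = 'class_0' predicted as other.
recall = TP/(TP+FN).
class_0: TP=8, FN=2+3+3+4=12 → 8/20 = 0.40000

0.4000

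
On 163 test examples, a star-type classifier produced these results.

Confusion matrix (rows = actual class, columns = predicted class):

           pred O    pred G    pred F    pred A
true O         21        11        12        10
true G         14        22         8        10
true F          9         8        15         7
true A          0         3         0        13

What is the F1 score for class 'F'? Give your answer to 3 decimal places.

One-vs-rest for 'F': TP = diagonal; FP = other classes predicted 'F'; FN = 'F' predicted as other.
F1 score = 2·TP/(2·TP+FP+FN).
F: TP=15, FP=12+8+0=20, FN=9+8+7=24 → 30/74 = 0.4054

0.405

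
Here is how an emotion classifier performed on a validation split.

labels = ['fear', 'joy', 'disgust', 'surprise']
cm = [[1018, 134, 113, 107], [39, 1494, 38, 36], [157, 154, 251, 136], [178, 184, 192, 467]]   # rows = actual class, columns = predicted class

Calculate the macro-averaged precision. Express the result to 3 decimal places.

Per-class precision (TP/(TP+FP)):
  fear: TP=1018, FP=39+157+178=374 → 1018/1392 = 0.7313
  joy: TP=1494, FP=134+154+184=472 → 1494/1966 = 0.7599
  disgust: TP=251, FP=113+38+192=343 → 251/594 = 0.4226
  surprise: TP=467, FP=107+36+136=279 → 467/746 = 0.6260
Macro-precision = mean = (0.7313 + 0.7599 + 0.4226 + 0.6260) / 4 = 0.635

0.635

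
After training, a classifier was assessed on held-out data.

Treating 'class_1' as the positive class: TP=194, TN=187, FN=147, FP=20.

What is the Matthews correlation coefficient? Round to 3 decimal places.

MCC = (TP·TN − FP·FN) / √((TP+FP)(TP+FN)(TN+FP)(TN+FN))
Numerator = 194·187 − 20·147 = 33338
Denominator = √(214·341·207·334) = √5045276412 = 71030.1092
MCC = 33338 / 71030.1092 = 0.469

0.469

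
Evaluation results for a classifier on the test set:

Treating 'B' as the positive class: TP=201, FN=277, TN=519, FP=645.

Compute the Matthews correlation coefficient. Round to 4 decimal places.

MCC = (TP·TN − FP·FN) / √((TP+FP)(TP+FN)(TN+FP)(TN+FN))
Numerator = 201·519 − 645·277 = -74346
Denominator = √(846·478·1164·796) = √374683275072 = 612113.7762
MCC = -74346 / 612113.7762 = -0.1215

-0.1215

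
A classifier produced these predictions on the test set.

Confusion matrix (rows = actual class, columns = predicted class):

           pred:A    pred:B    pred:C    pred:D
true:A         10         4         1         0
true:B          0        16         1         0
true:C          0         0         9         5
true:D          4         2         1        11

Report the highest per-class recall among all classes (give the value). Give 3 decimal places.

0.941

Per-class recall (TP/(TP+FN)):
  A: TP=10, FN=4+1+0=5 → 10/15 = 0.6667
  B: TP=16, FN=0+1+0=1 → 16/17 = 0.9412
  C: TP=9, FN=0+0+5=5 → 9/14 = 0.6429
  D: TP=11, FN=4+2+1=7 → 11/18 = 0.6111
Highest is class 'B' with recall = 0.941.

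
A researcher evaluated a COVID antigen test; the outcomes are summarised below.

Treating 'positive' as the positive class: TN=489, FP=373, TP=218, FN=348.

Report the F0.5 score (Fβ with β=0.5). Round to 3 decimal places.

0.372

Fβ = (1+β²)·TP / ((1+β²)·TP + β²·FN + FP), with β²=1/4
= 1.25·218 / (1.25·218 + 0.25·348 + 373) = 0.372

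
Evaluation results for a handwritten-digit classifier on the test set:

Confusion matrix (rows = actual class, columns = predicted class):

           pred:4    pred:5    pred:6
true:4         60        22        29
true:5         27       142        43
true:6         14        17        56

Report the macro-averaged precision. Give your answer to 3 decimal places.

Per-class precision (TP/(TP+FP)):
  4: TP=60, FP=27+14=41 → 60/101 = 0.5941
  5: TP=142, FP=22+17=39 → 142/181 = 0.7845
  6: TP=56, FP=29+43=72 → 56/128 = 0.4375
Macro-precision = mean = (0.5941 + 0.7845 + 0.4375) / 3 = 0.605

0.605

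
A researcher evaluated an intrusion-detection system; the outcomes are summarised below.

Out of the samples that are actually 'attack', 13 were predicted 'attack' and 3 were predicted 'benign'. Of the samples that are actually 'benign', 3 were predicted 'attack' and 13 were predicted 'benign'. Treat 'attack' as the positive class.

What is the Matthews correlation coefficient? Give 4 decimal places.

0.6250

MCC = (TP·TN − FP·FN) / √((TP+FP)(TP+FN)(TN+FP)(TN+FN))
Numerator = 13·13 − 3·3 = 160
Denominator = √(16·16·16·16) = √65536 = 256.0000
MCC = 160 / 256.0000 = 0.6250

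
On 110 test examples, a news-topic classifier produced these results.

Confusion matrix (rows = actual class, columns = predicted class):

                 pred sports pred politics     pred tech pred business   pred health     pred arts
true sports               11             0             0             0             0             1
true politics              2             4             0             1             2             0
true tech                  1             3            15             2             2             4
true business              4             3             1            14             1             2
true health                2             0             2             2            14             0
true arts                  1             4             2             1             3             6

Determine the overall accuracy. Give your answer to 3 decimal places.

Accuracy = trace / total = (11+4+15+14+14+6=64) / 110 = 64/110 = 0.582

0.582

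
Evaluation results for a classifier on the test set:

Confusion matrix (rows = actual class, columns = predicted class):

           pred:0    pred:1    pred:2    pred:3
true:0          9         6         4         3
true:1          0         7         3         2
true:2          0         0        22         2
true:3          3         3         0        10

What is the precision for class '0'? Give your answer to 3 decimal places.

0.750

One-vs-rest for '0': TP = diagonal; FP = other classes predicted '0'; FN = '0' predicted as other.
precision = TP/(TP+FP).
0: TP=9, FP=0+0+3=3 → 9/12 = 0.7500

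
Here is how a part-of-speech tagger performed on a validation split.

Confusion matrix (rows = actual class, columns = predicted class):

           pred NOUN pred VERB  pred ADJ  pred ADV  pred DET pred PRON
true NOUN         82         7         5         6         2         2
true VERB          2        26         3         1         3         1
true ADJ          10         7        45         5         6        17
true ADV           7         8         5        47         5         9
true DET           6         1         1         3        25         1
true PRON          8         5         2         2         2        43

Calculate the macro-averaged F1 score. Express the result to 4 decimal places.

Per-class F1 score (2·TP/(2·TP+FP+FN)):
  NOUN: TP=82, FP=2+10+7+6+8=33, FN=7+5+6+2+2=22 → 164/219 = 0.74886
  VERB: TP=26, FP=7+7+8+1+5=28, FN=2+3+1+3+1=10 → 52/90 = 0.57778
  ADJ: TP=45, FP=5+3+5+1+2=16, FN=10+7+5+6+17=45 → 90/151 = 0.59603
  ADV: TP=47, FP=6+1+5+3+2=17, FN=7+8+5+5+9=34 → 94/145 = 0.64828
  DET: TP=25, FP=2+3+6+5+2=18, FN=6+1+1+3+1=12 → 50/80 = 0.62500
  PRON: TP=43, FP=2+1+17+9+1=30, FN=8+5+2+2+2=19 → 86/135 = 0.63704
Macro-F1 score = mean = (0.74886 + 0.57778 + 0.59603 + 0.64828 + 0.62500 + 0.63704) / 6 = 0.6388

0.6388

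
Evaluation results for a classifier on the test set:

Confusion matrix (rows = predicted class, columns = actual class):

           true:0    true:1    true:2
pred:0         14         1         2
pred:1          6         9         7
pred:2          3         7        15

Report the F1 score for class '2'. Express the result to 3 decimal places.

F1 score = 2·TP/(2·TP+FP+FN).
2: TP=15, FP=3+7=10, FN=2+7=9 → 30/49 = 0.6122

0.612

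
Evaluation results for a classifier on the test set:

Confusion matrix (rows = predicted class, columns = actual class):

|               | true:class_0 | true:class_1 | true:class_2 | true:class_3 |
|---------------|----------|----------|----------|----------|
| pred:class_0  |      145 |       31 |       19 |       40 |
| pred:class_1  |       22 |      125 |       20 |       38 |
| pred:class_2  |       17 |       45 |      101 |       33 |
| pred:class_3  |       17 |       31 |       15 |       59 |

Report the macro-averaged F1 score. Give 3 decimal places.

0.554

Per-class F1 score (2·TP/(2·TP+FP+FN)):
  class_0: TP=145, FP=31+19+40=90, FN=22+17+17=56 → 290/436 = 0.6651
  class_1: TP=125, FP=22+20+38=80, FN=31+45+31=107 → 250/437 = 0.5721
  class_2: TP=101, FP=17+45+33=95, FN=19+20+15=54 → 202/351 = 0.5755
  class_3: TP=59, FP=17+31+15=63, FN=40+38+33=111 → 118/292 = 0.4041
Macro-F1 score = mean = (0.6651 + 0.5721 + 0.5755 + 0.4041) / 4 = 0.554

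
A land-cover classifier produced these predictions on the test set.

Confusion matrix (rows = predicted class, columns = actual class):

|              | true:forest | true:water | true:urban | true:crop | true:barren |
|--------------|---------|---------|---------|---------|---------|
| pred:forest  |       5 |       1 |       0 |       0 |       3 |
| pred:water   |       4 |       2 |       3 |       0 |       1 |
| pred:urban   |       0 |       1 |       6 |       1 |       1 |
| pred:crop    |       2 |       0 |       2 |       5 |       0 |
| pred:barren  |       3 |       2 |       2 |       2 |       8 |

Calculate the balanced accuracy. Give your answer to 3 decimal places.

Balanced accuracy = mean of per-class recall.
  forest: recall = 5/14 = 0.3571
  water: recall = 2/6 = 0.3333
  urban: recall = 6/13 = 0.4615
  crop: recall = 5/8 = 0.6250
  barren: recall = 8/13 = 0.6154
Mean = (0.3571 + 0.3333 + 0.4615 + 0.6250 + 0.6154) / 5 = 0.478

0.478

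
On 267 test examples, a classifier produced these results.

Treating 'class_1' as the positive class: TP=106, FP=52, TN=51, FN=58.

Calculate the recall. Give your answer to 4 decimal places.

0.6463

Recall = TP/(TP+FN) = 106/(106+58) = 106/164 = 0.6463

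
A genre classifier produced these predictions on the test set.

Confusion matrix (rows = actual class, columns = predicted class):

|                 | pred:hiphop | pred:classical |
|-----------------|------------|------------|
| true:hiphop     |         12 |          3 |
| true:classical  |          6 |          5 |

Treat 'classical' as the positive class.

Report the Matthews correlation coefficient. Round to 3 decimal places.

0.272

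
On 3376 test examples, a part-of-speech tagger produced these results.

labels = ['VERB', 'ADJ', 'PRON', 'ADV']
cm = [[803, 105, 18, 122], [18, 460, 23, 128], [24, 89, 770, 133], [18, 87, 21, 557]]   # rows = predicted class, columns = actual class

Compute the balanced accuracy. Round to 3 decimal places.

Balanced accuracy = mean of per-class recall.
  VERB: recall = 803/863 = 0.9305
  ADJ: recall = 460/741 = 0.6208
  PRON: recall = 770/832 = 0.9255
  ADV: recall = 557/940 = 0.5926
Mean = (0.9305 + 0.6208 + 0.9255 + 0.5926) / 4 = 0.767

0.767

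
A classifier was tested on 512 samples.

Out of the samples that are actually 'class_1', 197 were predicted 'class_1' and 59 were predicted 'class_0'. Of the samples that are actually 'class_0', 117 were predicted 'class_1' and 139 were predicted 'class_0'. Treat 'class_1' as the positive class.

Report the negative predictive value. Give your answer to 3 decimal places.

NPV = TN/(TN+FN) = 139/(139+59) = 0.702

0.702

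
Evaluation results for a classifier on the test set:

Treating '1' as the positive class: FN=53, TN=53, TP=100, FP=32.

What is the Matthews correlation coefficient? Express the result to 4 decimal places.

MCC = (TP·TN − FP·FN) / √((TP+FP)(TP+FN)(TN+FP)(TN+FN))
Numerator = 100·53 − 32·53 = 3604
Denominator = √(132·153·85·106) = √181965960 = 13489.4759
MCC = 3604 / 13489.4759 = 0.2672

0.2672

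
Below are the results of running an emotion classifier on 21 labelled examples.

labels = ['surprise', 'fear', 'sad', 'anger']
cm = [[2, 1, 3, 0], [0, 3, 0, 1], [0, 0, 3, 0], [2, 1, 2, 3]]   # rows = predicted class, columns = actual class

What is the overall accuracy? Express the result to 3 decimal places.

Accuracy = trace / total = (2+3+3+3=11) / 21 = 11/21 = 0.524

0.524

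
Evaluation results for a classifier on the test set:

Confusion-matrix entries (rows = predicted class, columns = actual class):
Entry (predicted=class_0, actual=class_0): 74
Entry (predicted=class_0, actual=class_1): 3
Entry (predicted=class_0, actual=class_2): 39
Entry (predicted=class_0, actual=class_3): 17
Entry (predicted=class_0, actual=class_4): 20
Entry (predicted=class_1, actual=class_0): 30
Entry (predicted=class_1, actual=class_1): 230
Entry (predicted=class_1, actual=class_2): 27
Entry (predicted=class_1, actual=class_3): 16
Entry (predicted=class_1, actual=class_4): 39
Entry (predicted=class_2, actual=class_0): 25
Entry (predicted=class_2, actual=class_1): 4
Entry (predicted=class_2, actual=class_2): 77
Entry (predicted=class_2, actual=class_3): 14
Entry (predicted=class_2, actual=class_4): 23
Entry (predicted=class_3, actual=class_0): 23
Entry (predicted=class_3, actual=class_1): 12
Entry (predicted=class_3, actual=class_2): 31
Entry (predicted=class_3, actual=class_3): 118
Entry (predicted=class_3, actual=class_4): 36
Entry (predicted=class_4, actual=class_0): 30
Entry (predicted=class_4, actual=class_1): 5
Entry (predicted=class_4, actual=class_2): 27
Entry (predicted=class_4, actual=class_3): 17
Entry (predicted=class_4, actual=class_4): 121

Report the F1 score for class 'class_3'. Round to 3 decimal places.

0.587

Take TP from the diagonal, FP from the rest of the 'class_3' prediction marginal, FN from the rest of the 'class_3' actual marginal.
F1 score = 2·TP/(2·TP+FP+FN).
class_3: TP=118, FP=23+12+31+36=102, FN=17+16+14+17=64 → 236/402 = 0.5871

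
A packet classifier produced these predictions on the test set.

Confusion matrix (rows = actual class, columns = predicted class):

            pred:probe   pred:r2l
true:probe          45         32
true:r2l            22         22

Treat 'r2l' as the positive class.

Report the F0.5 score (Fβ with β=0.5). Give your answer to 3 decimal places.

0.423

Fβ = (1+β²)·TP / ((1+β²)·TP + β²·FN + FP), with β²=1/4
= 1.25·22 / (1.25·22 + 0.25·22 + 32) = 0.423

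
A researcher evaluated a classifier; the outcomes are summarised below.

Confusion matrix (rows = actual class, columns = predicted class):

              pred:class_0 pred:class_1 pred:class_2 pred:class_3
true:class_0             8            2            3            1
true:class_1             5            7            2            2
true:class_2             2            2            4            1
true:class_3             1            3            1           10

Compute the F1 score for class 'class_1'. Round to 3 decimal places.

0.467

One-vs-rest for 'class_1': TP = diagonal; FP = other classes predicted 'class_1'; FN = 'class_1' predicted as other.
F1 score = 2·TP/(2·TP+FP+FN).
class_1: TP=7, FP=2+2+3=7, FN=5+2+2=9 → 14/30 = 0.4667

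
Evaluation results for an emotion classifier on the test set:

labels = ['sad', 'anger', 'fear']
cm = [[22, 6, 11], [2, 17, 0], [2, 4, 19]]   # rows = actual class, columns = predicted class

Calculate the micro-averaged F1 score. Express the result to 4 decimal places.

Micro-averaging pools counts across classes: ΣTP=58, ΣFP=25, ΣFN=25.
Micro-F1 score = 2·TP/(2·TP+FP+FN) on pooled counts = 0.6988 (equals overall accuracy in single-label multiclass).

0.6988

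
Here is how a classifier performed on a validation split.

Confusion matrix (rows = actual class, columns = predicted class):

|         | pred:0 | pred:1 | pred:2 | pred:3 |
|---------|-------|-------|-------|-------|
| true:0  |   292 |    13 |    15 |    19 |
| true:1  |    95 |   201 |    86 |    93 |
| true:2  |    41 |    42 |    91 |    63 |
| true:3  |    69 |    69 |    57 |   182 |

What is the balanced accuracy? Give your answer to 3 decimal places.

0.538

Balanced accuracy = mean of per-class recall.
  0: recall = 292/339 = 0.8614
  1: recall = 201/475 = 0.4232
  2: recall = 91/237 = 0.3840
  3: recall = 182/377 = 0.4828
Mean = (0.8614 + 0.4232 + 0.3840 + 0.4828) / 4 = 0.538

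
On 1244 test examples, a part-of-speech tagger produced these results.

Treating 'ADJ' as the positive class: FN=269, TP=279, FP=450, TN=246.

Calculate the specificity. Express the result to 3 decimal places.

0.353

Specificity = TN/(TN+FP) = 246/(246+450) = 0.353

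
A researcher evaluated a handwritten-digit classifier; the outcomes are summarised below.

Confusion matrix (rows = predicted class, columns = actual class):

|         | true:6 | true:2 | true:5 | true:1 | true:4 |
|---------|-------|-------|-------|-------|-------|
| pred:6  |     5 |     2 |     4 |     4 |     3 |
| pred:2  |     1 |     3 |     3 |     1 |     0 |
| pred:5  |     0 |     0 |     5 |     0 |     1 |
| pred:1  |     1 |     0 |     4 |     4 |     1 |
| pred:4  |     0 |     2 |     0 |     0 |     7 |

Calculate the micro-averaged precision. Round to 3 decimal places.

0.471

Micro-averaging pools counts across classes: ΣTP=24, ΣFP=27, ΣFN=27.
Micro-precision = TP/(TP+FP) on pooled counts = 0.471 (equals overall accuracy in single-label multiclass).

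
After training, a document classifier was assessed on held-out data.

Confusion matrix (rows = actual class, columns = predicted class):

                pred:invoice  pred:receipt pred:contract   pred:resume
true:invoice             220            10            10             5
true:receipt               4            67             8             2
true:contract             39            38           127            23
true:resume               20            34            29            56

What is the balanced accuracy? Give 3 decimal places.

0.672

Balanced accuracy = mean of per-class recall.
  invoice: recall = 220/245 = 0.8980
  receipt: recall = 67/81 = 0.8272
  contract: recall = 127/227 = 0.5595
  resume: recall = 56/139 = 0.4029
Mean = (0.8980 + 0.8272 + 0.5595 + 0.4029) / 4 = 0.672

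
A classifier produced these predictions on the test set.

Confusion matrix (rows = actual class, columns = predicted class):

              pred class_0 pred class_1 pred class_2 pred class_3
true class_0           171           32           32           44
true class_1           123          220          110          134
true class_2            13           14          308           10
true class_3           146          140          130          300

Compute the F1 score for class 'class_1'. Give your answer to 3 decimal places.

0.443

Take TP from the diagonal, FP from the rest of the 'class_1' prediction marginal, FN from the rest of the 'class_1' actual marginal.
F1 score = 2·TP/(2·TP+FP+FN).
class_1: TP=220, FP=32+14+140=186, FN=123+110+134=367 → 440/993 = 0.4431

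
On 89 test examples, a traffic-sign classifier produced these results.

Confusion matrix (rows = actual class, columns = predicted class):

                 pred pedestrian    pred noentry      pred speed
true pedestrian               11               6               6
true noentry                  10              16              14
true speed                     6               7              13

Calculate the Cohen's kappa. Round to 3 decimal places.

Observed agreement pₒ = trace/N = 40/89 = 0.4494
Expected agreement pₑ = Σ (rowᵢ·colᵢ)/N² = (23·27 + 40·29 + 26·33)/89² = 0.3332
κ = (pₒ − pₑ)/(1 − pₑ) = (0.4494 − 0.3332)/(1 − 0.3332) = 0.174

0.174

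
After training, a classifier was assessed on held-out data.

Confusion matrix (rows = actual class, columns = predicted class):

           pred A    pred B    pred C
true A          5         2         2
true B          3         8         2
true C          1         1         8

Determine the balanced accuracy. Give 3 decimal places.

0.657

Balanced accuracy = mean of per-class recall.
  A: recall = 5/9 = 0.5556
  B: recall = 8/13 = 0.6154
  C: recall = 8/10 = 0.8000
Mean = (0.5556 + 0.6154 + 0.8000) / 3 = 0.657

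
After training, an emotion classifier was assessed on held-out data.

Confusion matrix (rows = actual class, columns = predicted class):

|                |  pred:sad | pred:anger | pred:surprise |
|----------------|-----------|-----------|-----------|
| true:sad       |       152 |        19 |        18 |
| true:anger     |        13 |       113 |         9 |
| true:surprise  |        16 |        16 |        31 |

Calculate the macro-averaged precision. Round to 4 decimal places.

Per-class precision (TP/(TP+FP)):
  sad: TP=152, FP=13+16=29 → 152/181 = 0.83978
  anger: TP=113, FP=19+16=35 → 113/148 = 0.76351
  surprise: TP=31, FP=18+9=27 → 31/58 = 0.53448
Macro-precision = mean = (0.83978 + 0.76351 + 0.53448) / 3 = 0.7126

0.7126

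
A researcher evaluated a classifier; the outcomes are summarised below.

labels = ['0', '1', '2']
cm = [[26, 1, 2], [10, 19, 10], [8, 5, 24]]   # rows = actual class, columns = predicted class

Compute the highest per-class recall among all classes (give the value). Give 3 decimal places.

Per-class recall (TP/(TP+FN)):
  0: TP=26, FN=1+2=3 → 26/29 = 0.8966
  1: TP=19, FN=10+10=20 → 19/39 = 0.4872
  2: TP=24, FN=8+5=13 → 24/37 = 0.6486
Highest is class '0' with recall = 0.897.

0.897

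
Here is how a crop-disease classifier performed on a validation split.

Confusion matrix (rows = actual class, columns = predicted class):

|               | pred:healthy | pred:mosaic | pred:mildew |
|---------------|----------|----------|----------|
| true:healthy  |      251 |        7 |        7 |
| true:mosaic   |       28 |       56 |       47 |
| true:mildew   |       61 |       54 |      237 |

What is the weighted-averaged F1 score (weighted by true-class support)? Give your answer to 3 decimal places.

Per-class F1 score (2·TP/(2·TP+FP+FN)):
  healthy: TP=251, FP=28+61=89, FN=7+7=14 → 502/605 = 0.8298
  mosaic: TP=56, FP=7+54=61, FN=28+47=75 → 112/248 = 0.4516
  mildew: TP=237, FP=7+47=54, FN=61+54=115 → 474/643 = 0.7372
Weighted-F1 score = Σ (supportᵢ/N)·F1 scoreᵢ with N=748: (265/748)·0.8298 + (131/748)·0.4516 + (352/748)·0.7372 = 0.720

0.720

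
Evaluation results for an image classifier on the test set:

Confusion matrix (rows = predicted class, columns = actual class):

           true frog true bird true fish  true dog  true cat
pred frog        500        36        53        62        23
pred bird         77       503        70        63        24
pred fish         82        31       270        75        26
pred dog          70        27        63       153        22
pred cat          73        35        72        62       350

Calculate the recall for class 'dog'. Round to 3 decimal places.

recall = TP/(TP+FN).
dog: TP=153, FN=62+63+75+62=262 → 153/415 = 0.3687

0.369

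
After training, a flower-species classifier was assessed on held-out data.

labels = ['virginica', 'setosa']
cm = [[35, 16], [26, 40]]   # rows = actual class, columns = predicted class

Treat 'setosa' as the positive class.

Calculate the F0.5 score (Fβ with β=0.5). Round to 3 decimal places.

Fβ = (1+β²)·TP / ((1+β²)·TP + β²·FN + FP), with β²=1/4
= 1.25·40 / (1.25·40 + 0.25·26 + 16) = 0.690

0.690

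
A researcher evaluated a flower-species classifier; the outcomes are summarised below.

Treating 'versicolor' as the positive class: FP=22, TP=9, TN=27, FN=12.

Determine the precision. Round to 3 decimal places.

0.290

Precision = TP/(TP+FP) = 9/(9+22) = 9/31 = 0.290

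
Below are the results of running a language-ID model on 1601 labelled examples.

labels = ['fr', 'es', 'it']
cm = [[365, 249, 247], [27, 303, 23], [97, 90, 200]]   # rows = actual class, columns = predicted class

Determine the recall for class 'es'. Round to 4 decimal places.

0.8584

One-vs-rest for 'es': TP = diagonal; FP = other classes predicted 'es'; FN = 'es' predicted as other.
recall = TP/(TP+FN).
es: TP=303, FN=27+23=50 → 303/353 = 0.85836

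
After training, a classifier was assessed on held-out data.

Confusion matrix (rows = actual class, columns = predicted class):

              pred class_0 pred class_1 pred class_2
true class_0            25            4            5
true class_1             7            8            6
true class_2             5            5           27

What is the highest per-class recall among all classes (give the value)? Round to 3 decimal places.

0.735

Per-class recall (TP/(TP+FN)):
  class_0: TP=25, FN=4+5=9 → 25/34 = 0.7353
  class_1: TP=8, FN=7+6=13 → 8/21 = 0.3810
  class_2: TP=27, FN=5+5=10 → 27/37 = 0.7297
Highest is class 'class_0' with recall = 0.735.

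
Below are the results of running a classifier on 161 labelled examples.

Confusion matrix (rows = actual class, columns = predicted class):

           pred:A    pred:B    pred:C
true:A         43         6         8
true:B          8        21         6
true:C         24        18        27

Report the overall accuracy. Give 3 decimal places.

0.565

Accuracy = trace / total = (43+21+27=91) / 161 = 91/161 = 0.565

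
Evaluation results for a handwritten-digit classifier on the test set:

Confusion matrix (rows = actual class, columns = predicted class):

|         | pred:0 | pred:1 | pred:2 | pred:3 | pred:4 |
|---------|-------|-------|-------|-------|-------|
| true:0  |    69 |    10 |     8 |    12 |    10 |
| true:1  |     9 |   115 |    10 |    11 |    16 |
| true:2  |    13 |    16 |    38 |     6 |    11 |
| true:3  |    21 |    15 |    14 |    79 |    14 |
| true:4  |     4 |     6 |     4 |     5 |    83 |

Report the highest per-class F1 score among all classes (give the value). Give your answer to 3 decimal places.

0.712

Per-class F1 score (2·TP/(2·TP+FP+FN)):
  0: TP=69, FP=9+13+21+4=47, FN=10+8+12+10=40 → 138/225 = 0.6133
  1: TP=115, FP=10+16+15+6=47, FN=9+10+11+16=46 → 230/323 = 0.7121
  2: TP=38, FP=8+10+14+4=36, FN=13+16+6+11=46 → 76/158 = 0.4810
  3: TP=79, FP=12+11+6+5=34, FN=21+15+14+14=64 → 158/256 = 0.6172
  4: TP=83, FP=10+16+11+14=51, FN=4+6+4+5=19 → 166/236 = 0.7034
Highest is class '1' with F1 score = 0.712.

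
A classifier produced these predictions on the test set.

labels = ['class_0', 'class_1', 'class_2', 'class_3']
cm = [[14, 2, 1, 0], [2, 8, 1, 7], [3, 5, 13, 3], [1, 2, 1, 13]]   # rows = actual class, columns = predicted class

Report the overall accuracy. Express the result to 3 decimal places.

0.632

Accuracy = trace / total = (14+8+13+13=48) / 76 = 48/76 = 0.632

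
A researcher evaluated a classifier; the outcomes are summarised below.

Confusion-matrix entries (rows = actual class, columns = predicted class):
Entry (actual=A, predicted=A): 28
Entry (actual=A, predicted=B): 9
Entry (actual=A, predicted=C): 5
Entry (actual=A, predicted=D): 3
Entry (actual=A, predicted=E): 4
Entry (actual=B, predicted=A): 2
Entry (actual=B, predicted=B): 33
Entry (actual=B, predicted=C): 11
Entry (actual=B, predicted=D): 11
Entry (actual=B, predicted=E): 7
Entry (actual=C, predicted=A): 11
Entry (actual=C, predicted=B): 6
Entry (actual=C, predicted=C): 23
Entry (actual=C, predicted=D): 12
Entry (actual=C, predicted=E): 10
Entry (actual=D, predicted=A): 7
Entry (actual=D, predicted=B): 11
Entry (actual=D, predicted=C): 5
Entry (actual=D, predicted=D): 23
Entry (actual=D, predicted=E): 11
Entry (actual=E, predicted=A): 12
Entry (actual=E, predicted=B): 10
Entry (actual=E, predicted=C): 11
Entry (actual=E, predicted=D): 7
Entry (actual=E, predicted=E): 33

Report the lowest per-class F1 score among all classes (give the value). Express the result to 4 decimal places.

0.3932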